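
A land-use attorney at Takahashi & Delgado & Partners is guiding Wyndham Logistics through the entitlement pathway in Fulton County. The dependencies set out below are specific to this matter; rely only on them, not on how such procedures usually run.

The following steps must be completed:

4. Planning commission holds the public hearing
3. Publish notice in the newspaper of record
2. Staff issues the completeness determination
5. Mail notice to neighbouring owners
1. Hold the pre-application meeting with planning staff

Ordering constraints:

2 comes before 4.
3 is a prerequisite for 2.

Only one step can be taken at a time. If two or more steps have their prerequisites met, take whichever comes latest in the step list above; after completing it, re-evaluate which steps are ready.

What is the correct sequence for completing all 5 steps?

Nothing is required for 1, 5 and 3. 1 is listed later → 1 first.
Now 5 and 3 have their prerequisites met. 5 is listed later, so 5 next.
That leaves 3 as the only ready step → 3.
That leaves 2 as the only ready step → 2.
4 is the only step now ready → 4.

1 → 5 → 3 → 2 → 4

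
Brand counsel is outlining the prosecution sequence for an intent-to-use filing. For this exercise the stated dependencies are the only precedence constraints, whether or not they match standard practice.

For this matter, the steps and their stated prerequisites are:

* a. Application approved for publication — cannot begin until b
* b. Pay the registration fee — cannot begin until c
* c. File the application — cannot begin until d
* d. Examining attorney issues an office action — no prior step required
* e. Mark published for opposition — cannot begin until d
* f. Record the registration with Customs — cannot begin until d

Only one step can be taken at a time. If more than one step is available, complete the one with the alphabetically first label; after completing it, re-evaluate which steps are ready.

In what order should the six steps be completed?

d, c, b, a, e, f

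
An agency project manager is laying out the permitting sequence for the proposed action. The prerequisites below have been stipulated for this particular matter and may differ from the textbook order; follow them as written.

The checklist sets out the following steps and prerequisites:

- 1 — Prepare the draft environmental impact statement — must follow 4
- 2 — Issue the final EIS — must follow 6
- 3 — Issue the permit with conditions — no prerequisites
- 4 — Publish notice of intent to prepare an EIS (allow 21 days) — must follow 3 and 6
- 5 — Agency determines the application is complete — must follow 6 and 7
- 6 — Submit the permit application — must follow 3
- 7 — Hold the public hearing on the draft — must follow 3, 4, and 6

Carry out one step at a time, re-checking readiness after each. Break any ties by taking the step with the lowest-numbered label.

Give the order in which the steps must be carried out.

3, 6, 2, 4, 1, 7, 5

3 is the only step with nothing outstanding, so it goes first.
6 needed 3, now all done → 6.
Now 2 and 4 have their prerequisites met. 2 has the earlier label, so 2 next.
4 is the only step now ready → 4.
Now 1 and 7 have their prerequisites met. 1 has the earlier label, so 1 next.
That leaves 7 as the only ready step → 7.
5 needed 6 and 7, now all done → 5.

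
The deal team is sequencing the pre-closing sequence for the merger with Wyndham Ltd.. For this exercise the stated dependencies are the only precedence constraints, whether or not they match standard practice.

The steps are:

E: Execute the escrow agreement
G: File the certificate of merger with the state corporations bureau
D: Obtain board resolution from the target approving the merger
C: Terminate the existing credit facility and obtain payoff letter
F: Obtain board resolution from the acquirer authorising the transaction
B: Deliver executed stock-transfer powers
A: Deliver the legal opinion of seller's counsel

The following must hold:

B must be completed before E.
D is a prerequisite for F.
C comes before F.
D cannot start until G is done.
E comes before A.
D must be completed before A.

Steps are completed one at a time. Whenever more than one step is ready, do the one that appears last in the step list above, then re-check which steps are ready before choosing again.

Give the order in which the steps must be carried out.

B, C, G, D, F, E, A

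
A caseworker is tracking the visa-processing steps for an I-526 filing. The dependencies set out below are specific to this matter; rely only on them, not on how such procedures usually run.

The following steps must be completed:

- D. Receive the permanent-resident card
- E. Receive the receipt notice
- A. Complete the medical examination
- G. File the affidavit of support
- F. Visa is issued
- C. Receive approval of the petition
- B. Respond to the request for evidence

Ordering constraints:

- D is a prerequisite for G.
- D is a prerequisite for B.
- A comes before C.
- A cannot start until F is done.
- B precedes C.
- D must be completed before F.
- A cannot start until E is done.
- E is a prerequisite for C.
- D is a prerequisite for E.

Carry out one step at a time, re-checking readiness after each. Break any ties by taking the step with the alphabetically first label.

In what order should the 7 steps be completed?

D → B → E → F → A → C → G

D has no prerequisites → D first.
B, E, F and G are all available; B has the earlier label → B.
Now E, F and G have their prerequisites met. E has the earlier label, so E next.
Ready: F and G. F has the earlier label → F.
A now also ready, so the ready set is {A, G}; A has the earlier label → A.
C now also ready, so the ready set is {C, G}; C has the earlier label → C.
Next only G has its prerequisites met → G.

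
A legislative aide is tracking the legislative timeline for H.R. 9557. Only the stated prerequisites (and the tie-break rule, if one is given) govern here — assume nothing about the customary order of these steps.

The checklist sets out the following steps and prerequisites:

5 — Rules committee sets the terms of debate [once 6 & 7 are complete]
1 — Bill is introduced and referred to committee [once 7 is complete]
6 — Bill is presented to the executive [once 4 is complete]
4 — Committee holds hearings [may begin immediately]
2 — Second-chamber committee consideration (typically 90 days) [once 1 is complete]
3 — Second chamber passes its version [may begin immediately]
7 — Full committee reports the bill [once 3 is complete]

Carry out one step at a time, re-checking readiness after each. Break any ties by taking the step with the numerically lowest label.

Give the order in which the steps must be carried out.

Nothing is required for 3 and 4. 3 has the earlier label → 3 first.
Now 4 and 7 have their prerequisites met. 4 has the earlier label, so 4 next.
6 and 7 are both available; 6 has the earlier label → 6.
7 is the only step now ready → 7.
1 and 5 are both available; 1 has the earlier label → 1.
2 now also ready, so the ready set is {2, 5}; 2 has the earlier label → 2.
Next only 5 has its prerequisites met → 5.

3, 4, 6, 7, 1, 2, 5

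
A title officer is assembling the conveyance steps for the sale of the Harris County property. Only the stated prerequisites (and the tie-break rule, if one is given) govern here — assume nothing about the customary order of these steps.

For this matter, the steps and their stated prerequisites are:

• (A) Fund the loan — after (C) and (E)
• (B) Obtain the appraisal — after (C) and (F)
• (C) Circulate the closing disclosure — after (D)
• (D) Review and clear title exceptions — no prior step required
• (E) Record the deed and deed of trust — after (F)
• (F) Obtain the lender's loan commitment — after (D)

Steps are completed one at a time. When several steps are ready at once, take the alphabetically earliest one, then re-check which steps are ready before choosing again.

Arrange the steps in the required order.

(D) (C) (F) (B) (E) (A)

(D) is the only step with nothing outstanding, so it goes first.
(C) and (F) are both available; (C) has the earlier label → (C).
(F) is the only step now ready → (F).
Ready: (B) and (E). (B) has the earlier label → (B).
(E) is the only step now ready → (E).
(A) needed (C) and (E), now all done → (A).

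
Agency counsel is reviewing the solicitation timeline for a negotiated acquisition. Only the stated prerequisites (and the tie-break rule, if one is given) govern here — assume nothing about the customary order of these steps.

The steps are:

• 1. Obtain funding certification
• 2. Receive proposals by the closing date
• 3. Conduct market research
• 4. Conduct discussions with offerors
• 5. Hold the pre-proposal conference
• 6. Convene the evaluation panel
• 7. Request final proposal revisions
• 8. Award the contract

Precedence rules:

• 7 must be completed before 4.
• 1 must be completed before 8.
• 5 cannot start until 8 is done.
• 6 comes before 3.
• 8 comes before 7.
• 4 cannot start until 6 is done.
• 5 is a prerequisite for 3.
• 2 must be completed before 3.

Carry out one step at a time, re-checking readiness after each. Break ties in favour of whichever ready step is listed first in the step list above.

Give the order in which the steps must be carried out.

1 → 2 → 6 → 8 → 5 → 3 → 7 → 4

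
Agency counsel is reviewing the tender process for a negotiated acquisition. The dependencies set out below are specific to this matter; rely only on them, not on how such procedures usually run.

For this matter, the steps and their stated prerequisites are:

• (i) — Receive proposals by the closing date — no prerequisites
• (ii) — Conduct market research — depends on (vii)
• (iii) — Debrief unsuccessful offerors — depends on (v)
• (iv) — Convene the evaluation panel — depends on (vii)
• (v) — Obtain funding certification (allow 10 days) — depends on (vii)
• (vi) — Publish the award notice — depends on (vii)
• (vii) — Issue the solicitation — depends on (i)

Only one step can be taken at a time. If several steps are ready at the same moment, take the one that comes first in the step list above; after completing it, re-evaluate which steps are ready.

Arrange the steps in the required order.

(i), (vii), (ii), (iv), (v), (iii), (vi)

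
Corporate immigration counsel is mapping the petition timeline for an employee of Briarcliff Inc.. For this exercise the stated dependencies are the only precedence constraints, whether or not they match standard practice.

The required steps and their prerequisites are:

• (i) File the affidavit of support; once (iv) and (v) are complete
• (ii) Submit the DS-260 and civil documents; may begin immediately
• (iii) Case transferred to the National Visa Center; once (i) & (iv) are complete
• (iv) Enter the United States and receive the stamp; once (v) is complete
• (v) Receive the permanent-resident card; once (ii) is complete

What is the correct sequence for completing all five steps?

(ii), (v), (iv), (i), (iii)

(ii) is the only step with nothing outstanding, so it goes first.
(v) is the only step now ready → (v).
(iv) needed (v), now all done → (iv).
Next only (i) has its prerequisites met → (i).
(iii) needed (i) and (iv), now all done → (iii).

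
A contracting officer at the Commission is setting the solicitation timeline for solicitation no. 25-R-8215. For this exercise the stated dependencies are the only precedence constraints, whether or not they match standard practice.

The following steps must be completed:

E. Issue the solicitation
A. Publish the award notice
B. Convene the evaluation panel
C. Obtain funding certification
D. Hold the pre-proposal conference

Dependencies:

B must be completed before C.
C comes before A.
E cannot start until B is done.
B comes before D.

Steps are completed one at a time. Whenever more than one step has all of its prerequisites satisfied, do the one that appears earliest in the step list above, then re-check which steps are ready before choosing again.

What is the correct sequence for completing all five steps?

B → E → C → A → D

B is the only step with nothing outstanding, so it goes first.
Ready: E, C and D. E is listed earlier → E.
Now C and D have their prerequisites met. C is listed earlier, so C next.
A now also ready, so the ready set is {A, D}; A is listed earlier → A.
Next only D has its prerequisites met → D.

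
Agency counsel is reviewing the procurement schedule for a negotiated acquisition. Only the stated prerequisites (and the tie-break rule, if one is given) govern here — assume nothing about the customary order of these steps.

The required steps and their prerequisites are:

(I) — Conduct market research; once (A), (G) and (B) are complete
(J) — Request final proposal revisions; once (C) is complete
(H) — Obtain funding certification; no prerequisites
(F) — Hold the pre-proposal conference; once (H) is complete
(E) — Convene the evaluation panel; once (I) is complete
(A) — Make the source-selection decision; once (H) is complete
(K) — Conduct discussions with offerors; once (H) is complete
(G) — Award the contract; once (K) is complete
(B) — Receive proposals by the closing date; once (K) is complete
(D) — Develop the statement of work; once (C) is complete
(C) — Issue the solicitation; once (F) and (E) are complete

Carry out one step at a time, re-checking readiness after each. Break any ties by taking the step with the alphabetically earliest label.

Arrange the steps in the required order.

(H), (A), (F), (K), (B), (G), (I), (E), (C), (D), (J)

(H) is the only step with nothing outstanding, so it goes first.
Now (A), (F) and (K) have their prerequisites met. (A) has the earlier label, so (A) next.
(F) and (K) are both available; (F) has the earlier label → (F).
(K) is the only step now ready → (K).
Now (B) and (G) have their prerequisites met. (B) has the earlier label, so (B) next.
(G) needed (K), now all done → (G).
(I) needed (A), (B) and (G), now all done → (I).
Next only (E) has its prerequisites met → (E).
Next only (C) has its prerequisites met → (C).
Ready: (D) and (J). (D) has the earlier label → (D).
Next only (J) has its prerequisites met → (J).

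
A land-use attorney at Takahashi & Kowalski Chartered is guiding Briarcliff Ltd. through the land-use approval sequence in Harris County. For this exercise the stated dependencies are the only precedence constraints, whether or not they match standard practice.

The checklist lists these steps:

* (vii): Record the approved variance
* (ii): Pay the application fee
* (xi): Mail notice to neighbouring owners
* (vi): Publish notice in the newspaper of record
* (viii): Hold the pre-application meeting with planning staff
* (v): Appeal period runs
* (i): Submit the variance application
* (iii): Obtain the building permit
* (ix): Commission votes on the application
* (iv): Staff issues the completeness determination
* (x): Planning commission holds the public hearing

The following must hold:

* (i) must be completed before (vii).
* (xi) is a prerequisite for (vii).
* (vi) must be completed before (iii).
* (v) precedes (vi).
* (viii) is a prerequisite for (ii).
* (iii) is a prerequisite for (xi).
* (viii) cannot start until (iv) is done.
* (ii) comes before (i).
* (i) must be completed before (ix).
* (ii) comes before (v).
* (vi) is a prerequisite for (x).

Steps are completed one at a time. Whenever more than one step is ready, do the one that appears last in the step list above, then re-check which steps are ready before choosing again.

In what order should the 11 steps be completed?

Only (iv) has no prerequisites, so it is first.
(viii) needed (iv), now all done → (viii).
(ii) needed (viii), now all done → (ii).
Ready: (i) and (v). (i) is listed later → (i).
Now (ix) and (v) have their prerequisites met. (ix) is listed later, so (ix) next.
(v) is the only step now ready → (v).
That leaves (vi) as the only ready step → (vi).
Now (x) and (iii) have their prerequisites met. (x) is listed later, so (x) next.
That leaves (iii) as the only ready step → (iii).
(xi) needed (iii), now all done → (xi).
(vii) needed (i) and (xi), now all done → (vii).

(iv), (viii), (ii), (i), (ix), (v), (vi), (x), (iii), (xi), (vii)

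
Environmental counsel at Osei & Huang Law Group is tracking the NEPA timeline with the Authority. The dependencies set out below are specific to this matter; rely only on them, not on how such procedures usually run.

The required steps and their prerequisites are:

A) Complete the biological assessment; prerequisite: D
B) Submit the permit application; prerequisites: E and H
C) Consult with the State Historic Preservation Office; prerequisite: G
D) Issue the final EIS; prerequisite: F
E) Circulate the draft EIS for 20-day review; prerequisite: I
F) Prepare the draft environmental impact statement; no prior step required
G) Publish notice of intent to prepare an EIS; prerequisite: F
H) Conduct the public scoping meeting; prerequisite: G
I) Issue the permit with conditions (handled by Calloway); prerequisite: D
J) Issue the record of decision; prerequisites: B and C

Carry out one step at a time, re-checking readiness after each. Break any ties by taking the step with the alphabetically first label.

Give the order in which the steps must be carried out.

Only F has no prerequisites, so it is first.
D and G are both available; D has the earlier label → D.
Now A, G and I have their prerequisites met. A has the earlier label, so A next.
Now G and I have their prerequisites met. G has the earlier label, so G next.
C and H now also ready, so the ready set is {C, H, I}; C has the earlier label → C.
Now H and I have their prerequisites met. H has the earlier label, so H next.
That leaves I as the only ready step → I.
That leaves E as the only ready step → E.
B is the only step now ready → B.
That leaves J as the only ready step → J.

F D A G C H I E B J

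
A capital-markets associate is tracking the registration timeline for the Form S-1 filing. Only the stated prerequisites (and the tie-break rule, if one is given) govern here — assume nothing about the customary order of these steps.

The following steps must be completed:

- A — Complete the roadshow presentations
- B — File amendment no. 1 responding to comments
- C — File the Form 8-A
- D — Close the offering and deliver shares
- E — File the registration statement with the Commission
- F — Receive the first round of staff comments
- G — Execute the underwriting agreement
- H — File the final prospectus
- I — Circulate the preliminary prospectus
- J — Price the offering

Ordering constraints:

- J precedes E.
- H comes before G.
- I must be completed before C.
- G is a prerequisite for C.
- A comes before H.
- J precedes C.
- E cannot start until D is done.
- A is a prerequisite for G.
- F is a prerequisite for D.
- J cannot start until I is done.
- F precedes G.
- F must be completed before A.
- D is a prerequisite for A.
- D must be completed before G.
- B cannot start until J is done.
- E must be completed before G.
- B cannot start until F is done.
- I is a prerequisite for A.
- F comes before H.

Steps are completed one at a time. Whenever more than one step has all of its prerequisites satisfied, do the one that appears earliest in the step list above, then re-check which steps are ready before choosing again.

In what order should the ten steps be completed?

F → D → I → A → H → J → B → E → G → C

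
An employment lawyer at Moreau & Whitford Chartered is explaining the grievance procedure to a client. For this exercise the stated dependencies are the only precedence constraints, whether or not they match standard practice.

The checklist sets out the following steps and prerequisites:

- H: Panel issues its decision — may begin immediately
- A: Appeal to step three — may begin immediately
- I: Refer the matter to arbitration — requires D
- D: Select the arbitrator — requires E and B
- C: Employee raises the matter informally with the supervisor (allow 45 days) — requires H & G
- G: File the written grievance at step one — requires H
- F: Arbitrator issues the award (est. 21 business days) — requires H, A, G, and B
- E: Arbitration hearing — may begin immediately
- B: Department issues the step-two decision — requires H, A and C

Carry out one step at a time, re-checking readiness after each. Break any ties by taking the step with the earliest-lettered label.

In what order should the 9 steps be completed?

A, E and H have no prerequisites; A has the earlier label, so A is first.
E and H are both available; E has the earlier label → E.
That leaves H as the only ready step → H.
Next only G has its prerequisites met → G.
C is the only step now ready → C.
B needed A, C and H, now all done → B.
Ready: D and F. D has the earlier label → D.
I now also ready, so the ready set is {F, I}; F has the earlier label → F.
I needed D, now all done → I.

A, E, H, G, C, B, D, F, I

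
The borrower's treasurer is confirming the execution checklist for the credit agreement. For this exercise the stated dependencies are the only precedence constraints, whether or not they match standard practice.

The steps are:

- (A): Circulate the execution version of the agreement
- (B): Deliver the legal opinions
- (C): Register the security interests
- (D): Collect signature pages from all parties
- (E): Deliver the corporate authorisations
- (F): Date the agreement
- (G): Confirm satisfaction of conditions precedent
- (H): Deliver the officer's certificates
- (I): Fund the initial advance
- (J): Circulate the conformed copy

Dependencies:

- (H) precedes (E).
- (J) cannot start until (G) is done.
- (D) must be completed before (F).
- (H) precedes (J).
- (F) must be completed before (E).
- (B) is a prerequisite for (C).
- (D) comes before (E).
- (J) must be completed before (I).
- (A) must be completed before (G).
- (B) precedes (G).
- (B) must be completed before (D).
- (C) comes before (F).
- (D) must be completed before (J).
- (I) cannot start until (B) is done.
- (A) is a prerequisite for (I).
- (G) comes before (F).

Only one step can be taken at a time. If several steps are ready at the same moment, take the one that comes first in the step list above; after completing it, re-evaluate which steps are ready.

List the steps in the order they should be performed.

(A) → (B) → (C) → (D) → (G) → (F) → (H) → (E) → (J) → (I)

(A), (B) and (H) have no prerequisites; (A) is listed earlier, so (A) is first.
Ready: (B) and (H). (B) is listed earlier → (B).
Now (C), (D), (G) and (H) have their prerequisites met. (C) is listed earlier, so (C) next.
Ready: (D), (G) and (H). (D) is listed earlier → (D).
Now (G) and (H) have their prerequisites met. (G) is listed earlier, so (G) next.
Now (F) and (H) have their prerequisites met. (F) is listed earlier, so (F) next.
That leaves (H) as the only ready step → (H).
Now (E) and (J) have their prerequisites met. (E) is listed earlier, so (E) next.
(J) is the only step now ready → (J).
Next only (I) has its prerequisites met → (I).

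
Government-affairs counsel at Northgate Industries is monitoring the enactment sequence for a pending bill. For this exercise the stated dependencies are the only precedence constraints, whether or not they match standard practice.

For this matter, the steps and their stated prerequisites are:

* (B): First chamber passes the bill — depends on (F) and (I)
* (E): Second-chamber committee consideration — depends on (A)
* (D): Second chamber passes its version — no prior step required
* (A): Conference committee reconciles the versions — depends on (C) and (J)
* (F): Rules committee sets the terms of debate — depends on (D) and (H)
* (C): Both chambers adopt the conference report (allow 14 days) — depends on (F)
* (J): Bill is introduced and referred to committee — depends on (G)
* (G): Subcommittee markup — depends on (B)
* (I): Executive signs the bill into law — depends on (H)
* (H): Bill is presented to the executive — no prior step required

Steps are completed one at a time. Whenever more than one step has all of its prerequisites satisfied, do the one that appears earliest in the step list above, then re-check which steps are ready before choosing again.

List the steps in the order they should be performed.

(D) (H) (F) (C) (I) (B) (G) (J) (A) (E)

Nothing is required for (D) and (H). (D) is listed earlier → (D) first.
That leaves (H) as the only ready step → (H).
Ready: (F) and (I). (F) is listed earlier → (F).
(C) now also ready, so the ready set is {(C), (I)}; (C) is listed earlier → (C).
That leaves (I) as the only ready step → (I).
(B) is the only step now ready → (B).
(G) needed (B), now all done → (G).
Next only (J) has its prerequisites met → (J).
(A) needed (C) and (J), now all done → (A).
(E) needed (A), now all done → (E).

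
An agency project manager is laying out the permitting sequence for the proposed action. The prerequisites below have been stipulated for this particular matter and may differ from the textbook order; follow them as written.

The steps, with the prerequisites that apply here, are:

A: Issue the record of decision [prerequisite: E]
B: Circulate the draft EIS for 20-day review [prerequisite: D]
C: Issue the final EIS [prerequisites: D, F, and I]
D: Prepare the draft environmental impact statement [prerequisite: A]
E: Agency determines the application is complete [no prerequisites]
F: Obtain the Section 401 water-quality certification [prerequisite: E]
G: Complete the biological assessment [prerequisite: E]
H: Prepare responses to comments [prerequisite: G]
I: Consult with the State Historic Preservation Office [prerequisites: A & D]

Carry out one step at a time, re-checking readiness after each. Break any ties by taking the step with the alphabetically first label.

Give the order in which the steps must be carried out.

E → A → D → B → F → G → H → I → C

Only E has no prerequisites, so it is first.
Ready: A, F and G. A has the earlier label → A.
Now D, F and G have their prerequisites met. D has the earlier label, so D next.
B, F, G and I are all available; B has the earlier label → B.
Ready: F, G and I. F has the earlier label → F.
Now G and I have their prerequisites met. G has the earlier label, so G next.
H and I are both available; H has the earlier label → H.
That leaves I as the only ready step → I.
That leaves C as the only ready step → C.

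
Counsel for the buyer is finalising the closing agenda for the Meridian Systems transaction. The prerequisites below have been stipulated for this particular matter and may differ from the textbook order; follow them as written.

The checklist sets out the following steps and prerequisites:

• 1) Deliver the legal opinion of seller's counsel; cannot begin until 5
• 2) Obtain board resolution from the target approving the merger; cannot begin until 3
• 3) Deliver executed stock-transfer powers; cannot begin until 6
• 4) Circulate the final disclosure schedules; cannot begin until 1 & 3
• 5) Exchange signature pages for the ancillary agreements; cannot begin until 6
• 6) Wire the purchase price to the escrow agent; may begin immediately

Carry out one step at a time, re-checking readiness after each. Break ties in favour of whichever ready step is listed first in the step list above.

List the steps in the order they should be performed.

6, 3, 2, 5, 1, 4

Only 6 has no prerequisites, so it is first.
3 and 5 are both available; 3 is listed earlier → 3.
2 now also ready, so the ready set is {2, 5}; 2 is listed earlier → 2.
Next only 5 has its prerequisites met → 5.
1 is the only step now ready → 1.
Next only 4 has its prerequisites met → 4.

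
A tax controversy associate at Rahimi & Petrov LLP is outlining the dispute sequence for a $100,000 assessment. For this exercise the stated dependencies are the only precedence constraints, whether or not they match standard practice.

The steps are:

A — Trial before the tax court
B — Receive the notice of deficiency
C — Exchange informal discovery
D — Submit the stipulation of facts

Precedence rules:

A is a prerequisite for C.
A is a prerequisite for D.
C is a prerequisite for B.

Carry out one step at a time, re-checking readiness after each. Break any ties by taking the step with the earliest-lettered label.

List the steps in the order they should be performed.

A → C → B → D

Only A has no prerequisites, so it is first.
Ready: C and D. C has the earlier label → C.
B now also ready, so the ready set is {B, D}; B has the earlier label → B.
D needed A, now all done → D.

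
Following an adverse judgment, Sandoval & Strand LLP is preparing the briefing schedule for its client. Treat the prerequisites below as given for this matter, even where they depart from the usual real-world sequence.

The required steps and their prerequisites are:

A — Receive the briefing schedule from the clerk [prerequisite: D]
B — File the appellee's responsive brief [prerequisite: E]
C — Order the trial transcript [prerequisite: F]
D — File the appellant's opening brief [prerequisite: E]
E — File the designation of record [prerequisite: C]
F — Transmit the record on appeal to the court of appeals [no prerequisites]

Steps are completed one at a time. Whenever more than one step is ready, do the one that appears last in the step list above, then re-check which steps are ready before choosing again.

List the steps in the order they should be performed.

F → C → E → D → B → A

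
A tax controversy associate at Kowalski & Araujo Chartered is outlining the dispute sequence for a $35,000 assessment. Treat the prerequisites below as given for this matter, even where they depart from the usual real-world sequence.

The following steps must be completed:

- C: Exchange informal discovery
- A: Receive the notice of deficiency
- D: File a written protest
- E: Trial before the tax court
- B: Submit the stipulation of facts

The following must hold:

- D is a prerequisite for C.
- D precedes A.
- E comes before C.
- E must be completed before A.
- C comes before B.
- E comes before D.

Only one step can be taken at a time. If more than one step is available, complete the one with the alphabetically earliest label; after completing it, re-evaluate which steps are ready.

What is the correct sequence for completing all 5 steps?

Only E has no prerequisites, so it is first.
Next only D has its prerequisites met → D.
Ready: A and C. A has the earlier label → A.
Next only C has its prerequisites met → C.
That leaves B as the only ready step → B.

E, D, A, C, B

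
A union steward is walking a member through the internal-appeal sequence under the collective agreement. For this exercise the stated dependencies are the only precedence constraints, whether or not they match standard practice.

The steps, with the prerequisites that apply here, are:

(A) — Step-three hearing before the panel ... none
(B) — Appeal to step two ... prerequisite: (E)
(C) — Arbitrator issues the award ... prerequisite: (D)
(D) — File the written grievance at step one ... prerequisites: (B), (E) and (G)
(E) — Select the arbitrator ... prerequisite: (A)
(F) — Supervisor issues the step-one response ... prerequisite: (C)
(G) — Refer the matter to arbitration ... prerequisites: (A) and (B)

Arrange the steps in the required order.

(A), (E), (B), (G), (D), (C), (F)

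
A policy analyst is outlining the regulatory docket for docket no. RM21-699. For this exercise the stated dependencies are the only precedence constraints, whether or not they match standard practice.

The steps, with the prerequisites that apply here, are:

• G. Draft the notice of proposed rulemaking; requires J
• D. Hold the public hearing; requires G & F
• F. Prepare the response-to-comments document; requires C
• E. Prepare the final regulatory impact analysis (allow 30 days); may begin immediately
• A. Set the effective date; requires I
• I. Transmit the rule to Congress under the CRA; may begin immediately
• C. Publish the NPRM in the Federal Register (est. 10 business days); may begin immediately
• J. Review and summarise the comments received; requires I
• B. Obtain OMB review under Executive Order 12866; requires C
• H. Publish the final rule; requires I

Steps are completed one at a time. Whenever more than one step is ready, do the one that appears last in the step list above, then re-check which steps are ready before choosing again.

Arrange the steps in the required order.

Nothing is required for C, I and E. C is listed later → C first.
B, I, E and F are all available; B is listed later → B.
Now I, E and F have their prerequisites met. I is listed later, so I next.
H, J and A now also ready, so the ready set is {H, J, A, E, F}; H is listed later → H.
J, A, E and F are all available; J is listed later → J.
A, E, F and G are all available; A is listed later → A.
E, F and G are all available; E is listed later → E.
F and G are both available; F is listed later → F.
G is the only step now ready → G.
D needed F and G, now all done → D.

C B I H J A E F G D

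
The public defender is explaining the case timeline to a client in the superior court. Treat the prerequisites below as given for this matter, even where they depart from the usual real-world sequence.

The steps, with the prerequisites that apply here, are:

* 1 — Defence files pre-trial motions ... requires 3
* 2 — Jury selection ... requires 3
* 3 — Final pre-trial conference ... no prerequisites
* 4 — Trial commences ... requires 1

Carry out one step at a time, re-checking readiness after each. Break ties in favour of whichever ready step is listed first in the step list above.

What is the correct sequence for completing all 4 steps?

3 → 1 → 2 → 4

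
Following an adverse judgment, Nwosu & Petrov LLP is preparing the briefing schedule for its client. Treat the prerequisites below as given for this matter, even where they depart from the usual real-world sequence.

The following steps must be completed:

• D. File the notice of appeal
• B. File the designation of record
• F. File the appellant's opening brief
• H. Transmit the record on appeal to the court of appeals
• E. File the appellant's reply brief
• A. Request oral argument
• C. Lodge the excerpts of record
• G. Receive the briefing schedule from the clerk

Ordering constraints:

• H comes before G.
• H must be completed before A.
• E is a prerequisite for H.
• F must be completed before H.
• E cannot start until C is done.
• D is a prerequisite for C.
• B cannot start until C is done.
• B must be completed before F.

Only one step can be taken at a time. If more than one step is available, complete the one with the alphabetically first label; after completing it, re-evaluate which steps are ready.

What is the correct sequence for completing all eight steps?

Only D has no prerequisites, so it is first.
C is the only step now ready → C.
Ready: B and E. B has the earlier label → B.
Now E and F have their prerequisites met. E has the earlier label, so E next.
F needed B, now all done → F.
H needed E and F, now all done → H.
Ready: A and G. A has the earlier label → A.
That leaves G as the only ready step → G.

D, C, B, E, F, H, A, G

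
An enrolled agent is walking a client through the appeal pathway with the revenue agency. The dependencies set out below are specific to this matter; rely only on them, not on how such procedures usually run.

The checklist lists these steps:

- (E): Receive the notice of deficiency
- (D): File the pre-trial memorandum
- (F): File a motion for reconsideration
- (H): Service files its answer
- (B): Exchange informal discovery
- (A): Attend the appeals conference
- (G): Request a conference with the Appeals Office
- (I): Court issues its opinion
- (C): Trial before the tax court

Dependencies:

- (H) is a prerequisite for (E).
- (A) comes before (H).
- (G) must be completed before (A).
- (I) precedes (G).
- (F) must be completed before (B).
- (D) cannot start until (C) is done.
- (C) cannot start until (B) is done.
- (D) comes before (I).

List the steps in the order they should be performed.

(F), (B), (C), (D), (I), (G), (A), (H), (E)

(F) has no prerequisites → (F) first.
(B) needed (F), now all done → (B).
(C) needed (B), now all done → (C).
(D) is the only step now ready → (D).
(I) needed (D), now all done → (I).
(G) needed (I), now all done → (G).
(A) needed (G), now all done → (A).
(H) needed (A), now all done → (H).
(E) is the only step now ready → (E).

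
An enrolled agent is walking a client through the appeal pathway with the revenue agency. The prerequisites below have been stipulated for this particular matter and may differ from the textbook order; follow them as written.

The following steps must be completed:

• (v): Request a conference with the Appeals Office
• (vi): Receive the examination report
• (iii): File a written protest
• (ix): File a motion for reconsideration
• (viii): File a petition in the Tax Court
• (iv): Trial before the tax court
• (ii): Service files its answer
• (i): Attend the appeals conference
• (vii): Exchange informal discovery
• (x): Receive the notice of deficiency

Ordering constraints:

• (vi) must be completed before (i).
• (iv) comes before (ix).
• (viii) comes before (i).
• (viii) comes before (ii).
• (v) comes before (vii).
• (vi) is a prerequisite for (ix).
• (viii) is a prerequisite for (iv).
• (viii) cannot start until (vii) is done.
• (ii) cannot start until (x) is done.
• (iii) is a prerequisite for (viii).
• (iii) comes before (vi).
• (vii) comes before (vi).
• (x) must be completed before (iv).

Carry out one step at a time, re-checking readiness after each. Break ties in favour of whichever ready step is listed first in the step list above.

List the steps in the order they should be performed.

(v) → (iii) → (vii) → (vi) → (viii) → (i) → (x) → (iv) → (ix) → (ii)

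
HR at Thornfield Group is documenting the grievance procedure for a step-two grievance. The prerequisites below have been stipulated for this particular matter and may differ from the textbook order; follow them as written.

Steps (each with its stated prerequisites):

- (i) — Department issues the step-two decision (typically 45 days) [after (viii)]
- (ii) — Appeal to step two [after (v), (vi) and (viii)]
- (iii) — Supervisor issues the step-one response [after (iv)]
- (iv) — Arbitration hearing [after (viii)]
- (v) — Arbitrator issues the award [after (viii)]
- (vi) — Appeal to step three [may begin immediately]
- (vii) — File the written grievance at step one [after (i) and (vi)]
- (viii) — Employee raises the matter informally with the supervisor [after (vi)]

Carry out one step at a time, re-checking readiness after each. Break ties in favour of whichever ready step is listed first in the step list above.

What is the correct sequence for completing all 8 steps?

(vi) (viii) (i) (iv) (iii) (v) (ii) (vii)

(vi) has no prerequisites → (vi) first.
Next only (viii) has its prerequisites met → (viii).
(i), (iv) and (v) are all available; (i) is listed earlier → (i).
Now (iv), (v) and (vii) have their prerequisites met. (iv) is listed earlier, so (iv) next.
(iii) now also ready, so the ready set is {(iii), (v), (vii)}; (iii) is listed earlier → (iii).
Ready: (v) and (vii). (v) is listed earlier → (v).
(ii) now also ready, so the ready set is {(ii), (vii)}; (ii) is listed earlier → (ii).
(vii) needed (i) and (vi), now all done → (vii).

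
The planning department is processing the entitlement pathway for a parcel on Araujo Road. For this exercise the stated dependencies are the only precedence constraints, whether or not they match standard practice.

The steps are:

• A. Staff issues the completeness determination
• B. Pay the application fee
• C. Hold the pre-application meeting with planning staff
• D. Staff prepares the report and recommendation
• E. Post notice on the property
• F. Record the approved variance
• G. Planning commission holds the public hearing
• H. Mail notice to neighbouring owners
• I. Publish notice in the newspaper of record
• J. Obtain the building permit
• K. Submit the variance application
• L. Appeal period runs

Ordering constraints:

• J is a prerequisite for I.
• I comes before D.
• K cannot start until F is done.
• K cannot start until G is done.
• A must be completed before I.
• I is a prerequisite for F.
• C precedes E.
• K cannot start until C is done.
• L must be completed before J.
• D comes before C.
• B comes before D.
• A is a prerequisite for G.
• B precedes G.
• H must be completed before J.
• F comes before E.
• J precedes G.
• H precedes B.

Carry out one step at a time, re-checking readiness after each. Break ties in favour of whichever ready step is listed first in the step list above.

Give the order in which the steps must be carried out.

A, H, B, L, J, G, I, D, C, F, E, K

Nothing is required for A, H and L. A is listed earlier → A first.
Ready: H and L. H is listed earlier → H.
B now also ready, so the ready set is {B, L}; B is listed earlier → B.
L is the only step now ready → L.
Next only J has its prerequisites met → J.
G and I are both available; G is listed earlier → G.
I needed A and J, now all done → I.
D and F are both available; D is listed earlier → D.
Ready: C and F. C is listed earlier → C.
F needed I, now all done → F.
Now E and K have their prerequisites met. E is listed earlier, so E next.
K is the only step now ready → K.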